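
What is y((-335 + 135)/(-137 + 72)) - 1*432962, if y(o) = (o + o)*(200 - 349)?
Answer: -5640426/13 ≈ -4.3388e+5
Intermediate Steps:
y(o) = -298*o (y(o) = (2*o)*(-149) = -298*o)
y((-335 + 135)/(-137 + 72)) - 1*432962 = -298*(-335 + 135)/(-137 + 72) - 1*432962 = -(-59600)/(-65) - 432962 = -(-59600)*(-1)/65 - 432962 = -298*40/13 - 432962 = -11920/13 - 432962 = -5640426/13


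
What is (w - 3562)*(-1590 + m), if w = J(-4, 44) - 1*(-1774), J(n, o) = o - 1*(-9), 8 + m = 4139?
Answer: -4408635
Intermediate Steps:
m = 4131 (m = -8 + 4139 = 4131)
J(n, o) = 9 + o (J(n, o) = o + 9 = 9 + o)
w = 1827 (w = (9 + 44) - 1*(-1774) = 53 + 1774 = 1827)
(w - 3562)*(-1590 + m) = (1827 - 3562)*(-1590 + 4131) = -1735*2541 = -4408635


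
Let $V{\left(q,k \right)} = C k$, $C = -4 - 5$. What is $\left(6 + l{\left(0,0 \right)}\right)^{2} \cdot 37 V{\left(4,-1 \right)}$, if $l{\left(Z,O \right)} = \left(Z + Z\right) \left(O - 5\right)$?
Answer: $11988$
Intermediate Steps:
$C = -9$
$V{\left(q,k \right)} = - 9 k$
$l{\left(Z,O \right)} = 2 Z \left(-5 + O\right)$
$\left(6 + l{\left(0,0 \right)}\right)^{2} \cdot 37 V{\left(4,-1 \right)} = \left(6 + 2 \cdot 0 \left(-5 + 0\right)\right)^{2} \cdot 37 \left(\left(-9\right) \left(-1\right)\right) = \left(6 + 2 \cdot 0 \left(-5\right)\right)^{2} \cdot 37 \cdot 9 = \left(6 + 0\right)^{2} \cdot 37 \cdot 9 = 6^{2} \cdot 37 \cdot 9 = 36 \cdot 37 \cdot 9 = 1332 \cdot 9 = 11988$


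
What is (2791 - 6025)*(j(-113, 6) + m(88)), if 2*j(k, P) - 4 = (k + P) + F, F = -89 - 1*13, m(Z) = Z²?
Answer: -24712611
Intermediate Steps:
F = -102 (F = -89 - 13 = -102)
j(k, P) = -49 + P/2 + k/2 (j(k, P) = 2 + ((k + P) - 102)/2 = 2 + ((P + k) - 102)/2 = 2 + (-102 + P + k)/2 = 2 + (-51 + P/2 + k/2) = -49 + P/2 + k/2)
(2791 - 6025)*(j(-113, 6) + m(88)) = (2791 - 6025)*((-49 + (½)*6 + (½)*(-113)) + 88²) = -3234*((-49 + 3 - 113/2) + 7744) = -3234*(-205/2 + 7744) = -3234*15283/2 = -24712611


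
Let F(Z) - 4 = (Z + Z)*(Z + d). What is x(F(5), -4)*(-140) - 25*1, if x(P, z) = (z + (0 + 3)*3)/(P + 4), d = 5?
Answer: -850/27 ≈ -31.481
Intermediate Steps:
F(Z) = 4 + 2*Z*(5 + Z) (F(Z) = 4 + (Z + Z)*(Z + 5) = 4 + (2*Z)*(5 + Z) = 4 + 2*Z*(5 + Z))
x(P, z) = (9 + z)/(4 + P) (x(P, z) = (z + 3*3)/(4 + P) = (z + 9)/(4 + P) = (9 + z)/(4 + P))
x(F(5), -4)*(-140) - 25*1 = ((9 - 4)/(4 + (4 + 2*5² + 10*5)))*(-140) - 25*1 = (5/(4 + (4 + 2*25 + 50)))*(-140) - 25 = (5/(4 + (4 + 50 + 50)))*(-140) - 25 = (5/(4 + 104))*(-140) - 25 = (5/108)*(-140) - 25 = -175/27 - 25 = -850/27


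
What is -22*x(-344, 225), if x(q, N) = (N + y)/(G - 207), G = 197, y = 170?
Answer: 869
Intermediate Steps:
x(q, N) = -17 - N/10 (x(q, N) = (N + 170)/(197 - 207) = (170 + N)/(-10) = (170 + N)*(-1/10) = -17 - N/10)
-22*x(-344, 225) = -22*(-17 - 1/10*225) = -22*(-17 - 45/2) = -22*(-79/2) = 869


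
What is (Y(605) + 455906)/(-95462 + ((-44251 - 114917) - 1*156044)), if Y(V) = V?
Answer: -41501/37334 ≈ -1.1116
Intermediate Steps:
(Y(605) + 455906)/(-95462 + ((-44251 - 114917) - 1*156044)) = (605 + 455906)/(-95462 + ((-44251 - 114917) - 1*156044)) = 456511/(-95462 + (-159168 - 156044)) = 456511/(-95462 - 315212) = 456511/(-410674) = 456511*(-1/410674) = -41501/37334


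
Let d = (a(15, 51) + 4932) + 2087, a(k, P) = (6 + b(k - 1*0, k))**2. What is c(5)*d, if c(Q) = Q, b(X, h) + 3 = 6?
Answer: 35500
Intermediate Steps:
b(X, h) = 3 (b(X, h) = -3 + 6 = 3)
a(k, P) = 81 (a(k, P) = (6 + 3)**2 = 9**2 = 81)
d = 7100 (d = (81 + 4932) + 2087 = 5013 + 2087 = 7100)
c(5)*d = 5*7100 = 35500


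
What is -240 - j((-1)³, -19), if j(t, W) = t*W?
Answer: -259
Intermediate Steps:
j(t, W) = W*t
-240 - j((-1)³, -19) = -240 - (-19)*(-1)³ = -240 - (-19)*(-1) = -240 - 1*19 = -240 - 19 = -259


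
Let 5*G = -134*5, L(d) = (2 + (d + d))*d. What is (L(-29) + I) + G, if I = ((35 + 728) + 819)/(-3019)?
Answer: 4496728/3019 ≈ 1489.5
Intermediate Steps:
L(d) = d*(2 + 2*d) (L(d) = (2 + 2*d)*d = d*(2 + 2*d))
G = -134 (G = (-134*5)/5 = (⅕)*(-670) = -134)
I = -1582/3019 (I = (763 + 819)*(-1/3019) = 1582*(-1/3019) = -1582/3019 ≈ -0.52401)
(L(-29) + I) + G = (2*(-29)*(1 - 29) - 1582/3019) - 134 = (2*(-29)*(-28) - 1582/3019) - 134 = (1624 - 1582/3019) - 134 = 4901274/3019 - 134 = 4496728/3019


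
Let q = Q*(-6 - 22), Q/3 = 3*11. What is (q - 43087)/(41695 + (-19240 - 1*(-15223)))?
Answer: -45859/37678 ≈ -1.2171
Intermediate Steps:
Q = 99 (Q = 3*(3*11) = 3*33 = 99)
q = -2772 (q = 99*(-6 - 22) = 99*(-28) = -2772)
(q - 43087)/(41695 + (-19240 - 1*(-15223))) = (-2772 - 43087)/(41695 + (-19240 - 1*(-15223))) = -45859/(41695 + (-19240 + 15223)) = -45859/(41695 - 4017) = -45859/37678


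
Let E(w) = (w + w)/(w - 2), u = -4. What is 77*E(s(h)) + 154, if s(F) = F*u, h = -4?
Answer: 330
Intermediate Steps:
s(F) = -4*F (s(F) = F*(-4) = -4*F)
E(w) = 2*w/(-2 + w) (E(w) = (2*w)/(-2 + w) = 2*w/(-2 + w))
77*E(s(h)) + 154 = 77*(2*(-4*(-4))/(-2 - 4*(-4))) + 154 = 77*(2*16/(-2 + 16)) + 154 = 77*(2*16/14) + 154 = 77*(2*16*(1/14)) + 154 = 77*(16/7) + 154 = 176 + 154 = 330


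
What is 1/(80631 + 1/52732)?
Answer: 52732/4251833893 ≈ 1.2402e-5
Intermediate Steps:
1/(80631 + 1/52732) = 1/(4251833893/52732) = 52732/4251833893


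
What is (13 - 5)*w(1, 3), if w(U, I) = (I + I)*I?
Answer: 144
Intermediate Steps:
w(U, I) = 2*I² (w(U, I) = (2*I)*I = 2*I²)
(13 - 5)*w(1, 3) = (13 - 5)*(2*3²) = 8*(2*9) = 8*18 = 144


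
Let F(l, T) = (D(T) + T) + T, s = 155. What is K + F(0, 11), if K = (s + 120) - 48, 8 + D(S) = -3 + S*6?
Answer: 304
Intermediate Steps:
D(S) = -11 + 6*S (D(S) = -8 + (-3 + S*6) = -8 + (-3 + 6*S) = -11 + 6*S)
F(l, T) = -11 + 8*T (F(l, T) = ((-11 + 6*T) + T) + T = (-11 + 7*T) + T = -11 + 8*T)
K = 227 (K = (155 + 120) - 48 = 275 - 48 = 227)
K + F(0, 11) = 227 + (-11 + 8*11) = 227 + (-11 + 88) = 227 + 77 = 304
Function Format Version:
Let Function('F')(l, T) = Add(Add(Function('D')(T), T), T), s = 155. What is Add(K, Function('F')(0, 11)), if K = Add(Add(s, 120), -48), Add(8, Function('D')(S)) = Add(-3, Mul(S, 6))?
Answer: 304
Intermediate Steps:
Function('D')(S) = Add(-11, Mul(6, S)) (Function('D')(S) = Add(-8, Add(-3, Mul(S, 6))) = Add(-8, Add(-3, Mul(6, S))) = Add(-11, Mul(6, S)))
Function('F')(l, T) = Add(-11, Mul(8, T)) (Function('F')(l, T) = Add(Add(Add(-11, Mul(6, T)), T), T) = Add(Add(-11, Mul(7, T)), T) = Add(-11, Mul(8, T)))
K = 227 (K = Add(Add(155, 120), -48) = Add(275, -48) = 227)
Add(K, Function('F')(0, 11)) = Add(227, Add(-11, Mul(8, 11))) = Add(227, Add(-11, 88)) = Add(227, 77) = 304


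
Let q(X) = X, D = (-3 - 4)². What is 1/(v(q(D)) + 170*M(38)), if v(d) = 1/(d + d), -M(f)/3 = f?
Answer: -98/1899239 ≈ -5.1600e-5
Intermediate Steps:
M(f) = -3*f
D = 49 (D = (-7)² = 49)
v(d) = 1/(2*d)
1/(v(q(D)) + 170*M(38)) = 1/((½)/49 + 170*(-3*38)) = 1/((½)*(1/49) + 170*(-114)) = 1/(1/98 - 19380) = 1/(-1899239/98) = -98/1899239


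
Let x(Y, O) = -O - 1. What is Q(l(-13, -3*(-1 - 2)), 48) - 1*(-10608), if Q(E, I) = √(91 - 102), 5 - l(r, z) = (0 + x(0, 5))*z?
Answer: 10608 + I*√11 ≈ 10608.0 + 3.3166*I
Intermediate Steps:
x(Y, O) = -1 - O
l(r, z) = 5 + 6*z (l(r, z) = 5 - (0 + (-1 - 1*5))*z = 5 - (0 + (-1 - 5))*z = 5 - (0 - 6)*z = 5 - (-6)*z = 5 + 6*z)
Q(E, I) = I*√11 (Q(E, I) = √(-11) = I*√11)
Q(l(-13, -3*(-1 - 2)), 48) - 1*(-10608) = I*√11 - 1*(-10608) = I*√11 + 10608 = 10608 + I*√11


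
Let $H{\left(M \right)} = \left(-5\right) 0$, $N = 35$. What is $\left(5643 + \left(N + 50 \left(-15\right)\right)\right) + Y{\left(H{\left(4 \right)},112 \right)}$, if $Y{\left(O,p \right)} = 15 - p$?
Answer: $4831$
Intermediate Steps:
$H{\left(M \right)} = 0$
$\left(5643 + \left(N + 50 \left(-15\right)\right)\right) + Y{\left(H{\left(4 \right)},112 \right)} = \left(5643 + \left(35 + 50 \left(-15\right)\right)\right) + \left(15 - 112\right) = \left(5643 + \left(35 - 750\right)\right) + \left(15 - 112\right) = \left(5643 - 715\right) - 97 = 4928 - 97 = 4831$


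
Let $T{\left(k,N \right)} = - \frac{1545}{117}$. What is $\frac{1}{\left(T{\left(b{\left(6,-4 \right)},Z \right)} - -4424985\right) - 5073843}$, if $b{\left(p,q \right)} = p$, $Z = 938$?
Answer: $- \frac{39}{25305977} \approx -1.5411 \cdot 10^{-6}$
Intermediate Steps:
$T{\left(k,N \right)} = - \frac{515}{39}$ ($T{\left(k,N \right)} = \left(-1545\right) \frac{1}{117} = - \frac{515}{39}$)
$\frac{1}{\left(T{\left(b{\left(6,-4 \right)},Z \right)} - -4424985\right) - 5073843} = \frac{1}{\left(- \frac{515}{39} - -4424985\right) - 5073843} = \frac{1}{\left(- \frac{515}{39} + 4424985\right) - 5073843} = \frac{1}{\frac{172573900}{39} - 5073843} = \frac{1}{- \frac{25305977}{39}} = - \frac{39}{25305977}$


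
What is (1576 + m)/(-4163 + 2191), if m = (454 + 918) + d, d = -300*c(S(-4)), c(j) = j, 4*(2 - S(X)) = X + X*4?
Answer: -212/493 ≈ -0.43002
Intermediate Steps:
S(X) = 2 - 5*X/4 (S(X) = 2 - (X + X*4)/4 = 2 - (X + 4*X)/4 = 2 - 5*X/4)
d = -2100 (d = -300*(2 - 5/4*(-4)) = -300*(2 + 5) = -300*7 = -2100)
m = -728 (m = (454 + 918) - 2100 = 1372 - 2100 = -728)
(1576 + m)/(-4163 + 2191) = (1576 - 728)/(-4163 + 2191) = 848/(-1972) = 848*(-1/1972) = -212/493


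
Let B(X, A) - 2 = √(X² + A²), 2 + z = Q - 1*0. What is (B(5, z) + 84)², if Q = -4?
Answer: (86 + √61)² ≈ 8800.4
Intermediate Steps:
z = -6 (z = -2 + (-4 - 1*0) = -2 + (-4 + 0) = -2 - 4 = -6)
B(X, A) = 2 + √(A² + X²) (B(X, A) = 2 + √(X² + A²) = 2 + √(A² + X²))
(B(5, z) + 84)² = ((2 + √((-6)² + 5²)) + 84)² = ((2 + √(36 + 25)) + 84)² = ((2 + √61) + 84)² = (86 + √61)²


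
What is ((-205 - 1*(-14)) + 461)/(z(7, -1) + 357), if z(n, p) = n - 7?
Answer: 90/119 ≈ 0.75630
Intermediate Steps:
z(n, p) = -7 + n
((-205 - 1*(-14)) + 461)/(z(7, -1) + 357) = ((-205 - 1*(-14)) + 461)/((-7 + 7) + 357) = ((-205 + 14) + 461)/(0 + 357) = (-191 + 461)/357 = 270*(1/357) = 90/119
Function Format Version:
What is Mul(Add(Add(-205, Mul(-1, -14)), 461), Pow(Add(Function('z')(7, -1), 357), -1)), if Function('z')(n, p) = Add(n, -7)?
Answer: Rational(90, 119) ≈ 0.75630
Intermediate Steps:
Function('z')(n, p) = Add(-7, n)
Mul(Add(Add(-205, Mul(-1, -14)), 461), Pow(Add(Function('z')(7, -1), 357), -1)) = Mul(Add(Add(-205, Mul(-1, -14)), 461), Pow(Add(Add(-7, 7), 357), -1)) = Mul(Add(Add(-205, 14), 461), Pow(Add(0, 357), -1)) = Mul(Add(-191, 461), Pow(357, -1)) = Mul(270, Rational(1, 357)) = Rational(90, 119)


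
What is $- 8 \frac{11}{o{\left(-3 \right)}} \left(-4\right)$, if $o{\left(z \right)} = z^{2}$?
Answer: $\frac{352}{9} \approx 39.111$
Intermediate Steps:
$- 8 \frac{11}{o{\left(-3 \right)}} \left(-4\right) = - 8 \frac{11}{\left(-3\right)^{2}} \left(-4\right) = - 8 \cdot \frac{11}{9} \left(-4\right) = - 8 \cdot 11 \cdot \frac{1}{9} \left(-4\right) = \left(-8\right) \frac{11}{9} \left(-4\right) = \left(- \frac{88}{9}\right) \left(-4\right) = \frac{352}{9}$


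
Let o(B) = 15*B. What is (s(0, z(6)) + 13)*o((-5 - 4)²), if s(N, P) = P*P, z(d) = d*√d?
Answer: 278235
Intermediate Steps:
z(d) = d^(3/2)
s(N, P) = P²
(s(0, z(6)) + 13)*o((-5 - 4)²) = ((6^(3/2))² + 13)*(15*(-5 - 4)²) = ((6*√6)² + 13)*(15*(-9)²) = (216 + 13)*(15*81) = 229*1215 = 278235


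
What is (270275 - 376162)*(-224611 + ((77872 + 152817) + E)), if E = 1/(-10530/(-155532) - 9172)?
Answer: -11770348621557260/18288833 ≈ -6.4358e+8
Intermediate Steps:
E = -1994/18288833 (E = 1/(-10530*(-1/155532) - 9172) = 1/(135/1994 - 9172) = 1/(-18288833/1994) = -1994/18288833 ≈ -0.00010903)
(270275 - 376162)*(-224611 + ((77872 + 152817) + E)) = (270275 - 376162)*(-224611 + ((77872 + 152817) - 1994/18288833)) = -105887*(-224611 + (230689 - 1994/18288833)) = -105887*(-224611 + 4219032593943/18288833) = -105887*111159524980/18288833 = -11770348621557260/18288833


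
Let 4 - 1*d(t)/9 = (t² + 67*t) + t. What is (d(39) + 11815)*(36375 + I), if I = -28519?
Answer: -201946336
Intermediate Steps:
d(t) = 36 - 612*t - 9*t² (d(t) = 36 - 9*((t² + 67*t) + t) = 36 - 9*(t² + 68*t) = 36 + (-612*t - 9*t²) = 36 - 612*t - 9*t²)
(d(39) + 11815)*(36375 + I) = ((36 - 612*39 - 9*39²) + 11815)*(36375 - 28519) = ((36 - 23868 - 9*1521) + 11815)*7856 = ((36 - 23868 - 13689) + 11815)*7856 = (-37521 + 11815)*7856 = -25706*7856 = -201946336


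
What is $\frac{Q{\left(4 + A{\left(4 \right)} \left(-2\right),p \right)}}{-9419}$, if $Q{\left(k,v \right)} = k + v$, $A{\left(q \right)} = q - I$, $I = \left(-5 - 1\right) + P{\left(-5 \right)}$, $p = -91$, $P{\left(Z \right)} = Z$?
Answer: $\frac{117}{9419} \approx 0.012422$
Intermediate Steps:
$I = -11$ ($I = \left(-5 - 1\right) - 5 = -6 - 5 = -11$)
$A{\left(q \right)} = 11 + q$ ($A{\left(q \right)} = q - -11 = q + 11 = 11 + q$)
$\frac{Q{\left(4 + A{\left(4 \right)} \left(-2\right),p \right)}}{-9419} = \frac{\left(4 + \left(11 + 4\right) \left(-2\right)\right) - 91}{-9419} = \left(\left(4 + 15 \left(-2\right)\right) - 91\right) \left(- \frac{1}{9419}\right) = \left(\left(4 - 30\right) - 91\right) \left(- \frac{1}{9419}\right) = \left(-26 - 91\right) \left(- \frac{1}{9419}\right) = \left(-117\right) \left(- \frac{1}{9419}\right) = \frac{117}{9419}$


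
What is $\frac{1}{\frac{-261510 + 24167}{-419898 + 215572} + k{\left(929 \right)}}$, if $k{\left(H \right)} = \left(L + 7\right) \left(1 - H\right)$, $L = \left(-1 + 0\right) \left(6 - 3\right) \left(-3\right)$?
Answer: $- \frac{204326}{3033595105} \approx -6.7354 \cdot 10^{-5}$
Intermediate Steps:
$L = 9$ ($L = - (6 - 3) \left(-3\right) = \left(-1\right) 3 \left(-3\right) = \left(-3\right) \left(-3\right) = 9$)
$k{\left(H \right)} = 16 - 16 H$ ($k{\left(H \right)} = \left(9 + 7\right) \left(1 - H\right) = 16 \left(1 - H\right) = 16 - 16 H$)
$\frac{1}{\frac{-261510 + 24167}{-419898 + 215572} + k{\left(929 \right)}} = \frac{1}{\frac{-261510 + 24167}{-419898 + 215572} + \left(16 - 14864\right)} = \frac{1}{- \frac{237343}{-204326} + \left(16 - 14864\right)} = \frac{1}{\left(-237343\right) \left(- \frac{1}{204326}\right) - 14848} = \frac{1}{\frac{237343}{204326} - 14848} = \frac{1}{- \frac{3033595105}{204326}} = - \frac{204326}{3033595105}$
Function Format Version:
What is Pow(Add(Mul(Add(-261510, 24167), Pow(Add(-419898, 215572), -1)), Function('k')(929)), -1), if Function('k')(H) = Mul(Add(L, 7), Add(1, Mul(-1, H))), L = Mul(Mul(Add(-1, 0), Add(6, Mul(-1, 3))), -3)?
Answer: Rational(-204326, 3033595105) ≈ -6.7354e-5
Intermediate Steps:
L = 9 (L = Mul(Mul(-1, Add(6, -3)), -3) = Mul(Mul(-1, 3), -3) = Mul(-3, -3) = 9)
Function('k')(H) = Add(16, Mul(-16, H)) (Function('k')(H) = Mul(Add(9, 7), Add(1, Mul(-1, H))) = Mul(16, Add(1, Mul(-1, H))) = Add(16, Mul(-16, H)))
Pow(Add(Mul(Add(-261510, 24167), Pow(Add(-419898, 215572), -1)), Function('k')(929)), -1) = Pow(Add(Mul(Add(-261510, 24167), Pow(Add(-419898, 215572), -1)), Add(16, Mul(-16, 929))), -1) = Pow(Add(Mul(-237343, Pow(-204326, -1)), Add(16, -14864)), -1) = Pow(Add(Mul(-237343, Rational(-1, 204326)), -14848), -1) = Pow(Add(Rational(237343, 204326), -14848), -1) = Pow(Rational(-3033595105, 204326), -1) = Rational(-204326, 3033595105)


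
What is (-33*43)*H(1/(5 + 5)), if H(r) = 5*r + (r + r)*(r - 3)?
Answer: 2838/25 ≈ 113.52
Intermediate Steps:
H(r) = 5*r + 2*r*(-3 + r) (H(r) = 5*r + (2*r)*(-3 + r) = 5*r + 2*r*(-3 + r))
(-33*43)*H(1/(5 + 5)) = (-33*43)*((-1 + 2/(5 + 5))/(5 + 5)) = -1419*(-1 + 2/10)/10 = -1419*(-1 + 2*(1/10))/10 = -1419*(-1 + 1/5)/10 = -1419*(-4)/(10*5) = -1419*(-2/25) = 2838/25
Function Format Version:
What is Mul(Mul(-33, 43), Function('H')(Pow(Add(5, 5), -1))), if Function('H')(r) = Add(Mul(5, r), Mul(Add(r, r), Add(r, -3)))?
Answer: Rational(2838, 25) ≈ 113.52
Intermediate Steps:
Function('H')(r) = Add(Mul(5, r), Mul(2, r, Add(-3, r))) (Function('H')(r) = Add(Mul(5, r), Mul(Mul(2, r), Add(-3, r))) = Add(Mul(5, r), Mul(2, r, Add(-3, r))))
Mul(Mul(-33, 43), Function('H')(Pow(Add(5, 5), -1))) = Mul(Mul(-33, 43), Mul(Pow(Add(5, 5), -1), Add(-1, Mul(2, Pow(Add(5, 5), -1))))) = Mul(-1419, Mul(Pow(10, -1), Add(-1, Mul(2, Pow(10, -1))))) = Mul(-1419, Mul(Rational(1, 10), Add(-1, Mul(2, Rational(1, 10))))) = Mul(-1419, Mul(Rational(1, 10), Add(-1, Rational(1, 5)))) = Mul(-1419, Mul(Rational(1, 10), Rational(-4, 5))) = Mul(-1419, Rational(-2, 25)) = Rational(2838, 25)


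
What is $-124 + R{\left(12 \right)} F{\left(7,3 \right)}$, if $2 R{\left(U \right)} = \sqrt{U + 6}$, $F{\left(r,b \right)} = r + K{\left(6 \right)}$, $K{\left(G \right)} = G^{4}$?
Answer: $-124 + \frac{3909 \sqrt{2}}{2} \approx 2640.1$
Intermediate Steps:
$F{\left(r,b \right)} = 1296 + r$ ($F{\left(r,b \right)} = r + 6^{4} = r + 1296 = 1296 + r$)
$R{\left(U \right)} = \frac{\sqrt{6 + U}}{2}$ ($R{\left(U \right)} = \frac{\sqrt{U + 6}}{2} = \frac{\sqrt{6 + U}}{2}$)
$-124 + R{\left(12 \right)} F{\left(7,3 \right)} = -124 + \frac{\sqrt{6 + 12}}{2} \left(1296 + 7\right) = -124 + \frac{\sqrt{18}}{2} \cdot 1303 = -124 + \frac{3 \sqrt{2}}{2} \cdot 1303 = -124 + \frac{3909 \sqrt{2}}{2}$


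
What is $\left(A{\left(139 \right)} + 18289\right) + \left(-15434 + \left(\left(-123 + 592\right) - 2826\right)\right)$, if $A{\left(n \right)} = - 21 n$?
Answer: $-2421$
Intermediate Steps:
$\left(A{\left(139 \right)} + 18289\right) + \left(-15434 + \left(\left(-123 + 592\right) - 2826\right)\right) = \left(\left(-21\right) 139 + 18289\right) + \left(-15434 + \left(\left(-123 + 592\right) - 2826\right)\right) = \left(-2919 + 18289\right) + \left(-15434 + \left(469 - 2826\right)\right) = 15370 - 17791 = -2421$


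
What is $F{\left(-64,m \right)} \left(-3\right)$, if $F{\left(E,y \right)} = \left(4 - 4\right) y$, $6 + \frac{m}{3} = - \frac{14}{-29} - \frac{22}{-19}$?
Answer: $0$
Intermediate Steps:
$m = - \frac{7206}{551}$ ($m = -18 + 3 \left(- \frac{14}{-29} - \frac{22}{-19}\right) = -18 + 3 \left(\left(-14\right) \left(- \frac{1}{29}\right) - - \frac{22}{19}\right) = -18 + 3 \left(\frac{14}{29} + \frac{22}{19}\right) = -18 + 3 \cdot \frac{904}{551} = -18 + \frac{2712}{551} = - \frac{7206}{551} \approx -13.078$)
$F{\left(E,y \right)} = 0$ ($F{\left(E,y \right)} = 0 y = 0$)
$F{\left(-64,m \right)} \left(-3\right) = 0 \left(-3\right) = 0$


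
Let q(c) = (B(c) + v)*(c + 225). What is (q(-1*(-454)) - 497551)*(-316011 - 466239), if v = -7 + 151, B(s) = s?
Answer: 71582915250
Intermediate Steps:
v = 144
q(c) = (144 + c)*(225 + c) (q(c) = (c + 144)*(c + 225) = (144 + c)*(225 + c))
(q(-1*(-454)) - 497551)*(-316011 - 466239) = ((32400 + (-1*(-454))² + 369*(-1*(-454))) - 497551)*(-316011 - 466239) = ((32400 + 454² + 369*454) - 497551)*(-782250) = ((32400 + 206116 + 167526) - 497551)*(-782250) = (406042 - 497551)*(-782250) = -91509*(-782250) = 71582915250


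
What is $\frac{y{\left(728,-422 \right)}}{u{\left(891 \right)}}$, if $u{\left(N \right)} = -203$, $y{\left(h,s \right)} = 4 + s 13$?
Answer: $\frac{5482}{203} \approx 27.005$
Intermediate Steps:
$y{\left(h,s \right)} = 4 + 13 s$
$\frac{y{\left(728,-422 \right)}}{u{\left(891 \right)}} = \frac{4 + 13 \left(-422\right)}{-203} = \left(4 - 5486\right) \left(- \frac{1}{203}\right) = \left(-5482\right) \left(- \frac{1}{203}\right) = \frac{5482}{203}$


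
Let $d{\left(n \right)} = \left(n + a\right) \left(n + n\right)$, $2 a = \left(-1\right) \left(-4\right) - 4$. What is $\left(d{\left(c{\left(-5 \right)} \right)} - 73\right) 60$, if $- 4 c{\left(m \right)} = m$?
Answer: $- \frac{8385}{2} \approx -4192.5$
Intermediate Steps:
$a = 0$ ($a = \frac{\left(-1\right) \left(-4\right) - 4}{2} = \frac{4 - 4}{2} = \frac{1}{2} \cdot 0 = 0$)
$c{\left(m \right)} = - \frac{m}{4}$
$d{\left(n \right)} = 2 n^{2}$ ($d{\left(n \right)} = \left(n + 0\right) \left(n + n\right) = n 2 n = 2 n^{2}$)
$\left(d{\left(c{\left(-5 \right)} \right)} - 73\right) 60 = \left(2 \left(\left(- \frac{1}{4}\right) \left(-5\right)\right)^{2} - 73\right) 60 = \left(2 \left(\frac{5}{4}\right)^{2} - 73\right) 60 = \left(2 \cdot \frac{25}{16} - 73\right) 60 = \left(\frac{25}{8} - 73\right) 60 = \left(- \frac{559}{8}\right) 60 = - \frac{8385}{2}$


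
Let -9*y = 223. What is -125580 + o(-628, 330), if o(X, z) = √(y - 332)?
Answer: -125580 + 13*I*√19/3 ≈ -1.2558e+5 + 18.889*I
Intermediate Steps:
y = -223/9 (y = -⅑*223 = -223/9 ≈ -24.778)
o(X, z) = 13*I*√19/3 (o(X, z) = √(-223/9 - 332) = √(-3211/9) = 13*I*√19/3)
-125580 + o(-628, 330) = -125580 + 13*I*√19/3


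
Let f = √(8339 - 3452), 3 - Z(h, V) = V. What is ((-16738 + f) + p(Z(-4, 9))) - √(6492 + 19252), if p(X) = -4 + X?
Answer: -16748 - 4*√1609 + 3*√543 ≈ -16839.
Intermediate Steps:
Z(h, V) = 3 - V
f = 3*√543 (f = √4887 = 3*√543 ≈ 69.907)
((-16738 + f) + p(Z(-4, 9))) - √(6492 + 19252) = ((-16738 + 3*√543) + (-4 + (3 - 1*9))) - √(6492 + 19252) = ((-16738 + 3*√543) + (-4 + (3 - 9))) - √25744 = ((-16738 + 3*√543) + (-4 - 6)) - 4*√1609 = ((-16738 + 3*√543) - 10) - 4*√1609 = (-16748 + 3*√543) - 4*√1609 = -16748 - 4*√1609 + 3*√543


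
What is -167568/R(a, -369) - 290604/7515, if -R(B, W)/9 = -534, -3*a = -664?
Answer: -49183636/668835 ≈ -73.536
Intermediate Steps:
a = 664/3 (a = -⅓*(-664) = 664/3 ≈ 221.33)
R(B, W) = 4806 (R(B, W) = -9*(-534) = 4806)
-167568/R(a, -369) - 290604/7515 = -167568/4806 - 290604/7515 = -167568*1/4806 - 290604*1/7515 = -27928/801 - 96868/2505 = -49183636/668835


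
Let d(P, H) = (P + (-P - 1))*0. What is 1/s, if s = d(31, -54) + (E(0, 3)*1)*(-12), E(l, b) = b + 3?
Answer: -1/72 ≈ -0.013889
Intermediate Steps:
E(l, b) = 3 + b
d(P, H) = 0 (d(P, H) = (P + (-1 - P))*0 = -1*0 = 0)
s = -72 (s = 0 + ((3 + 3)*1)*(-12) = 0 + (6*1)*(-12) = 0 + 6*(-12) = 0 - 72 = -72)
1/s = 1/(-72) = -1/72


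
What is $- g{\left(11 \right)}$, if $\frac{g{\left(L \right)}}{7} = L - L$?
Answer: $0$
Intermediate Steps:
$g{\left(L \right)} = 0$ ($g{\left(L \right)} = 7 \left(L - L\right) = 7 \cdot 0 = 0$)
$- g{\left(11 \right)} = \left(-1\right) 0 = 0$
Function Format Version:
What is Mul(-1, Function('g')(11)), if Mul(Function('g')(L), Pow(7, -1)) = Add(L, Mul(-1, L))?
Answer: 0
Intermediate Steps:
Function('g')(L) = 0 (Function('g')(L) = Mul(7, Add(L, Mul(-1, L))) = Mul(7, 0) = 0)
Mul(-1, Function('g')(11)) = Mul(-1, 0) = 0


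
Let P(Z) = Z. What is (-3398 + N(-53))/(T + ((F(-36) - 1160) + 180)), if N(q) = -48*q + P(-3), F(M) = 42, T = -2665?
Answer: 857/3603 ≈ 0.23786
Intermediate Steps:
N(q) = -3 - 48*q (N(q) = -48*q - 3 = -3 - 48*q)
(-3398 + N(-53))/(T + ((F(-36) - 1160) + 180)) = (-3398 + (-3 - 48*(-53)))/(-2665 + ((42 - 1160) + 180)) = (-3398 + (-3 + 2544))/(-2665 + (-1118 + 180)) = (-3398 + 2541)/(-2665 - 938) = -857/(-3603) = -857*(-1/3603) = 857/3603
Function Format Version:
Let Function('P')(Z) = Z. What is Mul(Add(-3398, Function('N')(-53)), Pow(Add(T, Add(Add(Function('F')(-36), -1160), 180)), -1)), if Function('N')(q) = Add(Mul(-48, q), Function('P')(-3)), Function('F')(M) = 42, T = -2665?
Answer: Rational(857, 3603) ≈ 0.23786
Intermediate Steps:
Function('N')(q) = Add(-3, Mul(-48, q)) (Function('N')(q) = Add(Mul(-48, q), -3) = Add(-3, Mul(-48, q)))
Mul(Add(-3398, Function('N')(-53)), Pow(Add(T, Add(Add(Function('F')(-36), -1160), 180)), -1)) = Mul(Add(-3398, Add(-3, Mul(-48, -53))), Pow(Add(-2665, Add(Add(42, -1160), 180)), -1)) = Mul(Add(-3398, Add(-3, 2544)), Pow(Add(-2665, Add(-1118, 180)), -1)) = Mul(Add(-3398, 2541), Pow(Add(-2665, -938), -1)) = Mul(-857, Pow(-3603, -1)) = Mul(-857, Rational(-1, 3603)) = Rational(857, 3603)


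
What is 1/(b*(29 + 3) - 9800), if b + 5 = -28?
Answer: -1/10856 ≈ -9.2115e-5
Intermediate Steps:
b = -33 (b = -5 - 28 = -33)
1/(b*(29 + 3) - 9800) = 1/(-33*(29 + 3) - 9800) = 1/(-33*32 - 9800) = 1/(-1056 - 9800) = 1/(-10856) = -1/10856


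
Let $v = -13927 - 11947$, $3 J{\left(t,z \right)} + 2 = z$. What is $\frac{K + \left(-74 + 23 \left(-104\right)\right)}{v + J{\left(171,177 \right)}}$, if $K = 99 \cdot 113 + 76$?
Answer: $- \frac{26391}{77447} \approx -0.34076$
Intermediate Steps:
$J{\left(t,z \right)} = - \frac{2}{3} + \frac{z}{3}$
$v = -25874$
$K = 11263$ ($K = 11187 + 76 = 11263$)
$\frac{K + \left(-74 + 23 \left(-104\right)\right)}{v + J{\left(171,177 \right)}} = \frac{11263 + \left(-74 + 23 \left(-104\right)\right)}{-25874 + \left(- \frac{2}{3} + \frac{1}{3} \cdot 177\right)} = \frac{11263 - 2466}{-25874 + \left(- \frac{2}{3} + 59\right)} = \frac{11263 - 2466}{-25874 + \frac{175}{3}} = \frac{8797}{- \frac{77447}{3}} = 8797 \left(- \frac{3}{77447}\right) = - \frac{26391}{77447}$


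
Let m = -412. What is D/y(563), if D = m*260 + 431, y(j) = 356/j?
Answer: -60065907/356 ≈ -1.6872e+5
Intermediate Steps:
D = -106689 (D = -412*260 + 431 = -107120 + 431 = -106689)
D/y(563) = -106689/(356/563) = -106689/(356*(1/563)) = -106689/356/563 = -106689*563/356 = -60065907/356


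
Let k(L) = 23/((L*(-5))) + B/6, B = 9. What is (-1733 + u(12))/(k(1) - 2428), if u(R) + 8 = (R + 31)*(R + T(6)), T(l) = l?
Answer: 9670/24311 ≈ 0.39776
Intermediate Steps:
u(R) = -8 + (6 + R)*(31 + R) (u(R) = -8 + (R + 31)*(R + 6) = -8 + (31 + R)*(6 + R) = -8 + (6 + R)*(31 + R))
k(L) = 3/2 - 23/(5*L) (k(L) = 23/((L*(-5))) + 9/6 = 23/((-5*L)) + 9*(⅙) = 23*(-1/(5*L)) + 3/2 = -23/(5*L) + 3/2 = 3/2 - 23/(5*L))
(-1733 + u(12))/(k(1) - 2428) = (-1733 + (178 + 12² + 37*12))/((⅒)*(-46 + 15*1)/1 - 2428) = (-1733 + (178 + 144 + 444))/((⅒)*1*(-46 + 15) - 2428) = (-1733 + 766)/((⅒)*1*(-31) - 2428) = -967/(-31/10 - 2428) = -967/(-24311/10) = -967*(-10/24311) = 9670/24311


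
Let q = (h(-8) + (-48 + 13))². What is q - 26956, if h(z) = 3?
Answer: -25932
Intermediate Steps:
q = 1024 (q = (3 + (-48 + 13))² = (3 - 35)² = (-32)² = 1024)
q - 26956 = 1024 - 26956 = -25932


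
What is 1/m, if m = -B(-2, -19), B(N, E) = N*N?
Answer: -¼ ≈ -0.25000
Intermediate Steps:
B(N, E) = N²
m = -4 (m = -1*(-2)² = -1*4 = -4)
1/m = 1/(-4) = -¼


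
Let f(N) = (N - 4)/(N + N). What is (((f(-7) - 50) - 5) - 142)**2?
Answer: 7546009/196 ≈ 38500.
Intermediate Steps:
f(N) = (-4 + N)/(2*N) (f(N) = (-4 + N)/((2*N)) = (-4 + N)*(1/(2*N)) = (-4 + N)/(2*N))
(((f(-7) - 50) - 5) - 142)**2 = ((((1/2)*(-4 - 7)/(-7) - 50) - 5) - 142)**2 = ((((1/2)*(-1/7)*(-11) - 50) - 5) - 142)**2 = (((11/14 - 50) - 5) - 142)**2 = ((-689/14 - 5) - 142)**2 = (-759/14 - 142)**2 = (-2747/14)**2 = 7546009/196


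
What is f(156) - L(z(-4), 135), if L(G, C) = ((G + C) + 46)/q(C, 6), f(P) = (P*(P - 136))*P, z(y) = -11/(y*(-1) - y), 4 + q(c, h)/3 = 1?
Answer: 11681759/24 ≈ 4.8674e+5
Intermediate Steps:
q(c, h) = -9 (q(c, h) = -12 + 3*1 = -12 + 3 = -9)
z(y) = 11/(2*y) (z(y) = -11/(-y - y) = -11*(-1/(2*y)) = -(-11)/(2*y) = 11/(2*y))
f(P) = P²*(-136 + P) (f(P) = (P*(-136 + P))*P = P²*(-136 + P))
L(G, C) = -46/9 - C/9 - G/9 (L(G, C) = ((G + C) + 46)/(-9) = ((C + G) + 46)*(-⅑) = (46 + C + G)*(-⅑) = -46/9 - C/9 - G/9)
f(156) - L(z(-4), 135) = 156²*(-136 + 156) - (-46/9 - ⅑*135 - 11/(18*(-4))) = 24336*20 - (-46/9 - 15 - 11*(-1)/(18*4)) = 486720 - (-46/9 - 15 - ⅑*(-11/8)) = 486720 - (-46/9 - 15 + 11/72) = 486720 - 1*(-479/24) = 486720 + 479/24 = 11681759/24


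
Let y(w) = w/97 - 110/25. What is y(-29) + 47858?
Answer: 23208851/485 ≈ 47853.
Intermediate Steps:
y(w) = -22/5 + w/97 (y(w) = w*(1/97) - 110*1/25 = w/97 - 22/5 = -22/5 + w/97)
y(-29) + 47858 = (-22/5 + (1/97)*(-29)) + 47858 = (-22/5 - 29/97) + 47858 = -2279/485 + 47858 = 23208851/485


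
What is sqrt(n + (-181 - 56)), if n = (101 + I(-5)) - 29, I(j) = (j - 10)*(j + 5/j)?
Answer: 5*I*sqrt(3) ≈ 8.6602*I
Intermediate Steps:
I(j) = (-10 + j)*(j + 5/j)
n = 162 (n = (101 + (5 + (-5)**2 - 50/(-5) - 10*(-5))) - 29 = (101 + (5 + 25 - 50*(-1/5) + 50)) - 29 = (101 + (5 + 25 + 10 + 50)) - 29 = (101 + 90) - 29 = 191 - 29 = 162)
sqrt(n + (-181 - 56)) = sqrt(162 + (-181 - 56)) = sqrt(162 - 237) = sqrt(-75) = 5*I*sqrt(3)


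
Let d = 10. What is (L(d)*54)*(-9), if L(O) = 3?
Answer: -1458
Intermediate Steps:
(L(d)*54)*(-9) = (3*54)*(-9) = 162*(-9) = -1458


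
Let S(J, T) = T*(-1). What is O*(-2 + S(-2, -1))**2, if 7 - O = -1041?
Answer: 1048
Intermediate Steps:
S(J, T) = -T
O = 1048 (O = 7 - 1*(-1041) = 7 + 1041 = 1048)
O*(-2 + S(-2, -1))**2 = 1048*(-2 - 1*(-1))**2 = 1048*(-2 + 1)**2 = 1048*(-1)**2 = 1048*1 = 1048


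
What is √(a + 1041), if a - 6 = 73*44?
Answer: √4259 ≈ 65.261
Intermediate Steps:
a = 3218 (a = 6 + 73*44 = 6 + 3212 = 3218)
√(a + 1041) = √(3218 + 1041) = √4259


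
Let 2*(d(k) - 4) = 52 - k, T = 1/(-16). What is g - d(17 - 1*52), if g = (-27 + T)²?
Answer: 175329/256 ≈ 684.88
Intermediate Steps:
T = -1/16 ≈ -0.062500
d(k) = 30 - k/2 (d(k) = 4 + (52 - k)/2 = 4 + (26 - k/2) = 30 - k/2)
g = 187489/256 (g = (-27 - 1/16)² = (-433/16)² = 187489/256 ≈ 732.38)
g - d(17 - 1*52) = 187489/256 - (30 - (17 - 1*52)/2) = 187489/256 - (30 - (17 - 52)/2) = 187489/256 - (30 - ½*(-35)) = 187489/256 - (30 + 35/2) = 187489/256 - 1*95/2 = 187489/256 - 95/2 = 175329/256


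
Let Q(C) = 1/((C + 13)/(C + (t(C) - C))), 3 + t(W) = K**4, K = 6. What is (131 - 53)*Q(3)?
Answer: 50427/8 ≈ 6303.4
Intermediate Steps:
t(W) = 1293 (t(W) = -3 + 6**4 = -3 + 1296 = 1293)
Q(C) = 1/(13/1293 + C/1293) (Q(C) = 1/((C + 13)/(C + (1293 - C))) = 1/((13 + C)/1293) = 1/((13 + C)*(1/1293)) = 1/(13/1293 + C/1293))
(131 - 53)*Q(3) = (131 - 53)*(1293/(13 + 3)) = 78*(1293/16) = 50427/8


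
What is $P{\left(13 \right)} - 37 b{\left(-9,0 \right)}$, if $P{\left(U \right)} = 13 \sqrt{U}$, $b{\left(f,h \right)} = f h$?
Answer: $13 \sqrt{13} \approx 46.872$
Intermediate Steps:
$P{\left(13 \right)} - 37 b{\left(-9,0 \right)} = 13 \sqrt{13} - 37 \left(\left(-9\right) 0\right) = 13 \sqrt{13} - 0 = 13 \sqrt{13} + 0 = 13 \sqrt{13}$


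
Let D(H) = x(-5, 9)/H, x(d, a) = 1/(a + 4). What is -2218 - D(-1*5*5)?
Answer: -720849/325 ≈ -2218.0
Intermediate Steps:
x(d, a) = 1/(4 + a)
D(H) = 1/(13*H) (D(H) = 1/((4 + 9)*H) = 1/(13*H))
-2218 - D(-1*5*5) = -2218 - 1/(13*(-1*5*5)) = -2218 - 1/(13*((-5*5))) = -2218 - 1/(13*(-25)) = -2218 - (-1)/(13*25) = -2218 - 1*(-1/325) = -2218 + 1/325 = -720849/325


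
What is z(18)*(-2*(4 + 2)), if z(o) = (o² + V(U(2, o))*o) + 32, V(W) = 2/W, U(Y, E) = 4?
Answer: -4380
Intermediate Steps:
z(o) = 32 + o² + o/2 (z(o) = (o² + (2/4)*o) + 32 = (o² + (2*(¼))*o) + 32 = (o² + o/2) + 32 = 32 + o² + o/2)
z(18)*(-2*(4 + 2)) = (32 + 18² + (½)*18)*(-2*(4 + 2)) = (32 + 324 + 9)*(-2*6) = 365*(-12) = -4380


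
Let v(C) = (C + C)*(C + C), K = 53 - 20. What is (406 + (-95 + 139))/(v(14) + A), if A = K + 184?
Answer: 450/1001 ≈ 0.44955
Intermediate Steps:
K = 33
v(C) = 4*C**2 (v(C) = (2*C)*(2*C) = 4*C**2)
A = 217 (A = 33 + 184 = 217)
(406 + (-95 + 139))/(v(14) + A) = (406 + (-95 + 139))/(4*14**2 + 217) = (406 + 44)/(4*196 + 217) = 450/(784 + 217) = 450/1001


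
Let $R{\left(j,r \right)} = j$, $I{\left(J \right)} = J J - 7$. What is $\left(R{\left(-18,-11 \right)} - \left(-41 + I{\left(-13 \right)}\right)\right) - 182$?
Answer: $-321$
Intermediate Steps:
$I{\left(J \right)} = -7 + J^{2}$ ($I{\left(J \right)} = J^{2} - 7 = -7 + J^{2}$)
$\left(R{\left(-18,-11 \right)} - \left(-41 + I{\left(-13 \right)}\right)\right) - 182 = \left(-18 + \left(41 - \left(-7 + \left(-13\right)^{2}\right)\right)\right) - 182 = \left(-18 + \left(41 - \left(-7 + 169\right)\right)\right) - 182 = \left(-18 + \left(41 - 162\right)\right) - 182 = \left(-18 - 121\right) - 182 = -139 - 182 = -321$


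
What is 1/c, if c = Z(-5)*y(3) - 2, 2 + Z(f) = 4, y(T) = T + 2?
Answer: ⅛ ≈ 0.12500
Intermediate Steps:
y(T) = 2 + T
Z(f) = 2 (Z(f) = -2 + 4 = 2)
c = 8 (c = 2*(2 + 3) - 2 = 2*5 - 2 = 10 - 2 = 8)
1/c = 1/8 = ⅛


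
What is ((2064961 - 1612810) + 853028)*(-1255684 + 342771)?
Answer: -1191514876427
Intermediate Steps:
((2064961 - 1612810) + 853028)*(-1255684 + 342771) = (452151 + 853028)*(-912913) = 1305179*(-912913) = -1191514876427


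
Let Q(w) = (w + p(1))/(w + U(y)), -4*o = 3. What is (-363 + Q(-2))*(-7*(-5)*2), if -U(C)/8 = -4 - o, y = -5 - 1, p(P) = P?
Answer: -304955/12 ≈ -25413.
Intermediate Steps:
o = -¾ (o = -¼*3 = -¾ ≈ -0.75000)
y = -6
U(C) = 26 (U(C) = -8*(-4 - 1*(-¾)) = -8*(-4 + ¾) = -8*(-13/4) = 26)
Q(w) = (1 + w)/(26 + w) (Q(w) = (w + 1)/(w + 26) = (1 + w)/(26 + w))
(-363 + Q(-2))*(-7*(-5)*2) = (-363 + (1 - 2)/(26 - 2))*(-7*(-5)*2) = (-363 - 1/24)*(35*2) = (-363 + (1/24)*(-1))*70 = (-363 - 1/24)*70 = -8713/24*70 = -304955/12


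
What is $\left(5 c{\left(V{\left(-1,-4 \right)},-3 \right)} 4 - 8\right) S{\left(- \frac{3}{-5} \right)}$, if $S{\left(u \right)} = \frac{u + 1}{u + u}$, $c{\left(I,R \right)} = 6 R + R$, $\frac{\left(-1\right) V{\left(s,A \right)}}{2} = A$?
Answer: $- \frac{1712}{3} \approx -570.67$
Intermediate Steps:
$V{\left(s,A \right)} = - 2 A$
$c{\left(I,R \right)} = 7 R$
$S{\left(u \right)} = \frac{1 + u}{2 u}$
$\left(5 c{\left(V{\left(-1,-4 \right)},-3 \right)} 4 - 8\right) S{\left(- \frac{3}{-5} \right)} = \left(5 \cdot 7 \left(-3\right) 4 - 8\right) \frac{1 - \frac{3}{-5}}{2 \left(- \frac{3}{-5}\right)} = \left(5 \left(-21\right) 4 - 8\right) \frac{1 - - \frac{3}{5}}{2 \left(\left(-3\right) \left(- \frac{1}{5}\right)\right)} = \left(\left(-105\right) 4 - 8\right) \frac{1 + \frac{3}{5}}{2 \cdot \frac{3}{5}} = \left(-420 - 8\right) \frac{1}{2} \cdot \frac{5}{3} \cdot \frac{8}{5} = \left(-428\right) \frac{4}{3} = - \frac{1712}{3}$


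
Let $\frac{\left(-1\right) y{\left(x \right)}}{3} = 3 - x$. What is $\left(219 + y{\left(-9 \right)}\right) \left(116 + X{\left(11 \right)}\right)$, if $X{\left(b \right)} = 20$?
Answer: $24888$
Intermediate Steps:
$y{\left(x \right)} = -9 + 3 x$ ($y{\left(x \right)} = - 3 \left(3 - x\right) = -9 + 3 x$)
$\left(219 + y{\left(-9 \right)}\right) \left(116 + X{\left(11 \right)}\right) = \left(219 + \left(-9 + 3 \left(-9\right)\right)\right) \left(116 + 20\right) = \left(219 - 36\right) 136 = 183 \cdot 136 = 24888$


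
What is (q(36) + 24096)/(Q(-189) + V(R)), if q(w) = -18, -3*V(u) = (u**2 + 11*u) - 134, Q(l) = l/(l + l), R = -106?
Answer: -48156/6623 ≈ -7.2710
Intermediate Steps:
Q(l) = 1/2 (Q(l) = l/((2*l)) = l*(1/(2*l)) = 1/2)
V(u) = 134/3 - 11*u/3 - u**2/3 (V(u) = -((u**2 + 11*u) - 134)/3 = -(-134 + u**2 + 11*u)/3 = 134/3 - 11*u/3 - u**2/3)
(q(36) + 24096)/(Q(-189) + V(R)) = (-18 + 24096)/(1/2 + (134/3 - 11/3*(-106) - 1/3*(-106)**2)) = 24078/(1/2 + (134/3 + 1166/3 - 1/3*11236)) = 24078/(1/2 + (134/3 + 1166/3 - 11236/3)) = 24078/(1/2 - 3312) = 24078/(-6623/2) = 24078*(-2/6623) = -48156/6623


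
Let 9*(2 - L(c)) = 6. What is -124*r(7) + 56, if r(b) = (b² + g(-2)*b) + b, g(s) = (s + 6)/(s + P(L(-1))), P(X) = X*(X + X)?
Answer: -9120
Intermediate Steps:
L(c) = 4/3 (L(c) = 2 - ⅑*6 = 2 - ⅔ = 4/3)
P(X) = 2*X² (P(X) = X*(2*X) = 2*X²)
g(s) = (6 + s)/(32/9 + s) (g(s) = (s + 6)/(s + 2*(4/3)²) = (6 + s)/(s + 2*(16/9)) = (6 + s)/(s + 32/9) = (6 + s)/(32/9 + s))
r(b) = b² + 25*b/7 (r(b) = (b² + (9*(6 - 2)/(32 + 9*(-2)))*b) + b = (b² + (9*4/(32 - 18))*b) + b = (b² + (9*4/14)*b) + b = (b² + (9*(1/14)*4)*b) + b = (b² + 18*b/7) + b = b² + 25*b/7)
-124*r(7) + 56 = -124*7*(25 + 7*7)/7 + 56 = -124*7*(25 + 49)/7 + 56 = -124*7*74/7 + 56 = -124*74 + 56 = -9176 + 56 = -9120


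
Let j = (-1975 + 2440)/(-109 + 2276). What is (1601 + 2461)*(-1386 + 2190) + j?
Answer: 7077093081/2167 ≈ 3.2658e+6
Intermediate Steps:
j = 465/2167 ≈ 0.21458
(1601 + 2461)*(-1386 + 2190) + j = (1601 + 2461)*(-1386 + 2190) + 465/2167 = 4062*804 + 465/2167 = 3265848 + 465/2167 = 7077093081/2167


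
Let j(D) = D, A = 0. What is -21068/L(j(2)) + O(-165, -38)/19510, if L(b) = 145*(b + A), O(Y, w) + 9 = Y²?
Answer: -20157202/282895 ≈ -71.253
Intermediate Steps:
O(Y, w) = -9 + Y²
L(b) = 145*b (L(b) = 145*(b + 0) = 145*b)
-21068/L(j(2)) + O(-165, -38)/19510 = -21068/(145*2) + (-9 + (-165)²)/19510 = -21068/290 + (-9 + 27225)*(1/19510) = -21068*1/290 + 27216*(1/19510) = -10534/145 + 13608/9755 = -20157202/282895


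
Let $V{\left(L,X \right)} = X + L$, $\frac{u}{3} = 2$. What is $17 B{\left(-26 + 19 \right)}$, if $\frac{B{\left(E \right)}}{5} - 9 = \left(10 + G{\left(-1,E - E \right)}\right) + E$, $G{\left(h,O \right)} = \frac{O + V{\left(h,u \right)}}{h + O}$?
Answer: $595$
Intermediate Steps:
$u = 6$ ($u = 3 \cdot 2 = 6$)
$V{\left(L,X \right)} = L + X$
$G{\left(h,O \right)} = \frac{6 + O + h}{O + h}$ ($G{\left(h,O \right)} = \frac{O + \left(h + 6\right)}{h + O} = \frac{O + \left(6 + h\right)}{O + h} = \frac{6 + O + h}{O + h}$)
$B{\left(E \right)} = 70 + 5 E$ ($B{\left(E \right)} = 45 + 5 \left(\left(10 + \frac{6 + \left(E - E\right) - 1}{\left(E - E\right) - 1}\right) + E\right) = 45 + 5 \left(\left(10 + \frac{6 + 0 - 1}{0 - 1}\right) + E\right) = 45 + 5 \left(\left(10 + \frac{1}{-1} \cdot 5\right) + E\right) = 45 + 5 \left(\left(10 - 5\right) + E\right) = 45 + 5 \left(5 + E\right) = 45 + \left(25 + 5 E\right) = 70 + 5 E$)
$17 B{\left(-26 + 19 \right)} = 17 \left(70 + 5 \left(-26 + 19\right)\right) = 17 \left(70 + 5 \left(-7\right)\right) = 17 \left(70 - 35\right) = 17 \cdot 35 = 595$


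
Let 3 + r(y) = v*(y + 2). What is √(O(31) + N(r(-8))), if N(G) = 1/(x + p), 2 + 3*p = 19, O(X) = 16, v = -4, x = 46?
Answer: √384865/155 ≈ 4.0024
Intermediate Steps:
p = 17/3 (p = -⅔ + (⅓)*19 = -⅔ + 19/3 = 17/3 ≈ 5.6667)
r(y) = -11 - 4*y (r(y) = -3 - 4*(y + 2) = -3 - 4*(2 + y) = -3 + (-8 - 4*y) = -11 - 4*y)
N(G) = 3/155 (N(G) = 1/(46 + 17/3) = 1/(155/3) = 3/155)
√(O(31) + N(r(-8))) = √(16 + 3/155) = √(2483/155) = √384865/155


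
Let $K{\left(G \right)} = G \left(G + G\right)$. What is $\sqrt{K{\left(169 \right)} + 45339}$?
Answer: $\sqrt{102461} \approx 320.1$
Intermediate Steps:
$K{\left(G \right)} = 2 G^{2}$ ($K{\left(G \right)} = G 2 G = 2 G^{2}$)
$\sqrt{K{\left(169 \right)} + 45339} = \sqrt{2 \cdot 169^{2} + 45339} = \sqrt{2 \cdot 28561 + 45339} = \sqrt{57122 + 45339} = \sqrt{102461}$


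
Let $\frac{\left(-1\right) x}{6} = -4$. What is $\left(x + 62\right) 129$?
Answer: $11094$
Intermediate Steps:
$x = 24$ ($x = \left(-6\right) \left(-4\right) = 24$)
$\left(x + 62\right) 129 = \left(24 + 62\right) 129 = 86 \cdot 129 = 11094$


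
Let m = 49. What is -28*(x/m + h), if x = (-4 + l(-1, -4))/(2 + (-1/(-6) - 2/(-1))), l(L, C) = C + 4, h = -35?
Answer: 171596/175 ≈ 980.55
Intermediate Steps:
l(L, C) = 4 + C
x = -24/25 (x = (-4 + (4 - 4))/(2 + (-1/(-6) - 2/(-1))) = (-4 + 0)/(2 + (-1*(-⅙) - 2*(-1))) = -4/(2 + (⅙ + 2)) = -4/(2 + 13/6) = -4/25/6 = -4*6/25 = -24/25 ≈ -0.96000)
-28*(x/m + h) = -28*(-24/25/49 - 35) = -28*(-24/25*1/49 - 35) = -28*(-24/1225 - 35) = -28*(-42899/1225) = 171596/175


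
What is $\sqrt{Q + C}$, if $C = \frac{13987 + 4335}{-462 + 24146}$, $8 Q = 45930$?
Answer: $\frac{\sqrt{805220989127}}{11842} \approx 75.776$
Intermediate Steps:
$Q = \frac{22965}{4}$ ($Q = \frac{1}{8} \cdot 45930 = \frac{22965}{4} \approx 5741.3$)
$C = \frac{9161}{11842}$ ($C = \frac{18322}{23684} = 18322 \cdot \frac{1}{23684} = \frac{9161}{11842} \approx 0.7736$)
$\sqrt{Q + C} = \sqrt{\frac{22965}{4} + \frac{9161}{11842}} = \sqrt{\frac{135994087}{23684}} = \frac{\sqrt{805220989127}}{11842}$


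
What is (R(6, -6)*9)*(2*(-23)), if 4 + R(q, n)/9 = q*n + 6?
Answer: 126684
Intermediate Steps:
R(q, n) = 18 + 9*n*q (R(q, n) = -36 + 9*(q*n + 6) = -36 + 9*(n*q + 6) = -36 + 9*(6 + n*q) = -36 + (54 + 9*n*q) = 18 + 9*n*q)
(R(6, -6)*9)*(2*(-23)) = ((18 + 9*(-6)*6)*9)*(2*(-23)) = ((18 - 324)*9)*(-46) = -306*9*(-46) = -2754*(-46) = 126684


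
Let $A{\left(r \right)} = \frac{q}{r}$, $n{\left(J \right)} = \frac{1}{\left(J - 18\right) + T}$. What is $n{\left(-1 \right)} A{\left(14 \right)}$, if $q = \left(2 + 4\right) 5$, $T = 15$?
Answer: $- \frac{15}{28} \approx -0.53571$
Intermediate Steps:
$n{\left(J \right)} = \frac{1}{-3 + J}$ ($n{\left(J \right)} = \frac{1}{\left(J - 18\right) + 15} = \frac{1}{\left(-18 + J\right) + 15} = \frac{1}{-3 + J}$)
$q = 30$ ($q = 6 \cdot 5 = 30$)
$A{\left(r \right)} = \frac{30}{r}$
$n{\left(-1 \right)} A{\left(14 \right)} = \frac{30 \cdot \frac{1}{14}}{-3 - 1} = \frac{30 \cdot \frac{1}{14}}{-4} = \left(- \frac{1}{4}\right) \frac{15}{7} = - \frac{15}{28}$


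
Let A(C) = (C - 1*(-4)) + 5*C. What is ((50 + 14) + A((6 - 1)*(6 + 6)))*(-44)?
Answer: -18832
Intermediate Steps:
A(C) = 4 + 6*C (A(C) = (C + 4) + 5*C = (4 + C) + 5*C = 4 + 6*C)
((50 + 14) + A((6 - 1)*(6 + 6)))*(-44) = ((50 + 14) + (4 + 6*((6 - 1)*(6 + 6))))*(-44) = (64 + (4 + 6*(5*12)))*(-44) = (64 + (4 + 6*60))*(-44) = (64 + (4 + 360))*(-44) = (64 + 364)*(-44) = 428*(-44) = -18832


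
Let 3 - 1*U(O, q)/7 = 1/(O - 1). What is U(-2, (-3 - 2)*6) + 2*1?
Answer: 76/3 ≈ 25.333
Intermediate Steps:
U(O, q) = 21 - 7/(-1 + O) (U(O, q) = 21 - 7/(O - 1) = 21 - 7/(-1 + O))
U(-2, (-3 - 2)*6) + 2*1 = 7*(-4 + 3*(-2))/(-1 - 2) + 2*1 = 7*(-4 - 6)/(-3) + 2 = 7*(-⅓)*(-10) + 2 = 70/3 + 2 = 76/3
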